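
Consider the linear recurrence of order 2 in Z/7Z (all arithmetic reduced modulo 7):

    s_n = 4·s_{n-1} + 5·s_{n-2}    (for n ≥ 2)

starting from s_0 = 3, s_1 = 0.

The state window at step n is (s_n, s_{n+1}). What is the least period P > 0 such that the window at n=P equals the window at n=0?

6

n=0: window = (3, 0)
n=1: window = (0, 1)
n=2: window = (1, 4)
n=3: window = (4, 0)
n=4: window = (0, 6)
n=5: window = (6, 3)
n=6: window = (3, 0)
window at n=6 equals window at n=0 → period = 6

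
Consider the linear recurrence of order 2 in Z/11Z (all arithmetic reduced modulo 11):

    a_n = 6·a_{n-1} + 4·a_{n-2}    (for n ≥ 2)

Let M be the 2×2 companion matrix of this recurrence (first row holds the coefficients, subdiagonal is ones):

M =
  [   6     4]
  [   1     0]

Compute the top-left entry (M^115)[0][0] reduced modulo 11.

(M^115)[0][0] is the top entry after applying M 115 times to the unit state (1, 0). Equivalently it is h_{116} for the auxiliary sequence (h_n) obeying the same recurrence with h_1 = 1 and h_i = 0 for 0 ≤ i < 1:
h_2 = 6·1 + 4·0 = 6
h_3 = 6·6 + 4·1 = 7
h_4 = 6·7 + 4·6 = 0
h_5 = 6·0 + 4·7 = 6
h_6 = 6·6 + 4·0 = 3
h_7 = 6·3 + 4·6 = 9
h_8 = 6·9 + 4·3 = 0
h_9 = 6·0 + 4·9 = 3
h_10 = 6·3 + 4·0 = 7
h_11 = 6·7 + 4·3 = 10
h_12 = 6·10 + 4·7 = 0
h_13 = 6·0 + 4·10 = 7
h_14 = 6·7 + 4·0 = 9
h_15 = 6·9 + 4·7 = 5
h_16 = 6·5 + 4·9 = 0
h_17 = 6·0 + 4·5 = 9
h_18 = 6·9 + 4·0 = 10
h_19 = 6·10 + 4·9 = 8
h_20 = 6·8 + 4·10 = 0
h_21 = 6·0 + 4·8 = 10
h_22 = 6·10 + 4·0 = 5
h_23 = 6·5 + 4·10 = 4
h_24 = 6·4 + 4·5 = 0
h_25 = 6·0 + 4·4 = 5
h_26 = 6·5 + 4·0 = 8
h_27 = 6·8 + 4·5 = 2
h_28 = 6·2 + 4·8 = 0
h_29 = 6·0 + 4·2 = 8
h_30 = 6·8 + 4·0 = 4
h_31 = 6·4 + 4·8 = 1
h_32 = 6·1 + 4·4 = 0
h_33 = 6·0 + 4·1 = 4
h_34 = 6·4 + 4·0 = 2
h_35 = 6·2 + 4·4 = 6
h_36 = 6·6 + 4·2 = 0
h_37 = 6·0 + 4·6 = 2
h_38 = 6·2 + 4·0 = 1
h_39 = 6·1 + 4·2 = 3
h_40 = 6·3 + 4·1 = 0
h_41 = 6·0 + 4·3 = 1
(h_40, h_41) = (0, 1) = (h_0, h_1), so the sequence has period 40.
116 ≡ 36 (mod 40), hence h_116 = h_36 = 0.

0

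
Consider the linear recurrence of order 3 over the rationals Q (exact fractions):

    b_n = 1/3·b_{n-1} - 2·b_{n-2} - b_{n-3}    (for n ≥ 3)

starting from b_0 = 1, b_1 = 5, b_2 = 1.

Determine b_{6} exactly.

b_3 = 1/3·1 + -2·5 + -1·1 = -32/3
b_4 = 1/3·-32/3 + -2·1 + -1·5 = -95/9
b_5 = 1/3·-95/9 + -2·-32/3 + -1·1 = 454/27
b_6 = 1/3·454/27 + -2·-95/9 + -1·-32/3 = 3028/81

3028/81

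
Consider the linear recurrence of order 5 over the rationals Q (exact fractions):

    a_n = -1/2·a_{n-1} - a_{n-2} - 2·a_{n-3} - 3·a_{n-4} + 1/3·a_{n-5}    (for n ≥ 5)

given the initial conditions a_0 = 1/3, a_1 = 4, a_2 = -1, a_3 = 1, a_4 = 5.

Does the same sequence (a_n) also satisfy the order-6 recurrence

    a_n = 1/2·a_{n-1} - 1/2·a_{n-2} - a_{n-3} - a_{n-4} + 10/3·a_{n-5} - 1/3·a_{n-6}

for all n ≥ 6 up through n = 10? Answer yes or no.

yes

Terms a_0..a_10: 1/3, 4, -1, 1, 5, -241/18, 145/36, -47/24, 145/16, 8987/288, -64445/1728
n=6: candidate gives 145/36, actual a_6 = 145/36 ✓
n=7: candidate gives -47/24, actual a_7 = -47/24 ✓
n=8: candidate gives 145/16, actual a_8 = 145/16 ✓
n=9: candidate gives 8987/288, actual a_9 = 8987/288 ✓
n=10: candidate gives -64445/1728, actual a_10 = -64445/1728 ✓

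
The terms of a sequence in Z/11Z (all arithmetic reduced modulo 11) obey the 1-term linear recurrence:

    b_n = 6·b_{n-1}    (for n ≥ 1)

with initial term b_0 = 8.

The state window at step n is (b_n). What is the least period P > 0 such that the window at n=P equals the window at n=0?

n=0: window = (8)
n=1: window = (4)
n=2: window = (2)
n=3: window = (1)
n=4: window = (6)
n=5: window = (3)
n=6: window = (7)
n=7: window = (9)
n=8: window = (10)
n=9: window = (5)
n=10: window = (8)
window at n=10 equals window at n=0 → period = 10

10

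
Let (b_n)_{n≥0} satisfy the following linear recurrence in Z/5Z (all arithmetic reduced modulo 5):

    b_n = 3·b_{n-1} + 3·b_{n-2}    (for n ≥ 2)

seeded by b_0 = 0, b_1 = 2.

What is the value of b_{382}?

1

b_2 = 3·2 + 3·0 = 1
b_3 = 3·1 + 3·2 = 4
b_4 = 3·4 + 3·1 = 0
b_5 = 3·0 + 3·4 = 2
(b_4, b_5) = (0, 2) = (b_0, b_1), so the sequence has period 4.
382 ≡ 2 (mod 4), hence b_382 = b_2 = 1.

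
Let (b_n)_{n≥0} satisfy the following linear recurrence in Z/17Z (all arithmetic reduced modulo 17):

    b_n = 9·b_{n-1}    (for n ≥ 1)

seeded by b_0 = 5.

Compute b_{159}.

10

b_1 = 9·5 = 11
b_2 = 9·11 = 14
b_3 = 9·14 = 7
b_4 = 9·7 = 12
b_5 = 9·12 = 6
b_6 = 9·6 = 3
b_7 = 9·3 = 10
b_8 = 9·10 = 5
(b_8) = (5) = (b_0), so the sequence has period 8.
159 ≡ 7 (mod 8), hence b_159 = b_7 = 10.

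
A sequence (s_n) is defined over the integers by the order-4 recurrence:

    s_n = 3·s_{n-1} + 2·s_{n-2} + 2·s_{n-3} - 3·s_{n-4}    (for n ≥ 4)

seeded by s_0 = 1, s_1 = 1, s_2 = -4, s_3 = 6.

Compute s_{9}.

5785

s_4 = 3·6 + 2·-4 + 2·1 + -3·1 = 9
s_5 = 3·9 + 2·6 + 2·-4 + -3·1 = 28
s_6 = 3·28 + 2·9 + 2·6 + -3·-4 = 126
s_7 = 3·126 + 2·28 + 2·9 + -3·6 = 434
s_8 = 3·434 + 2·126 + 2·28 + -3·9 = 1583
s_9 = 3·1583 + 2·434 + 2·126 + -3·28 = 5785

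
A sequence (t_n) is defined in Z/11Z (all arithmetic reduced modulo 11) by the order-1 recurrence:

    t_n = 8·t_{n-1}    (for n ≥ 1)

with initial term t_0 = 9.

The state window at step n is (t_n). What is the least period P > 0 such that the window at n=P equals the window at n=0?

n=0: window = (9)
n=1: window = (6)
n=2: window = (4)
n=3: window = (10)
n=4: window = (3)
n=5: window = (2)
n=6: window = (5)
n=7: window = (7)
n=8: window = (1)
n=9: window = (8)
n=10: window = (9)
window at n=10 equals window at n=0 → period = 10

10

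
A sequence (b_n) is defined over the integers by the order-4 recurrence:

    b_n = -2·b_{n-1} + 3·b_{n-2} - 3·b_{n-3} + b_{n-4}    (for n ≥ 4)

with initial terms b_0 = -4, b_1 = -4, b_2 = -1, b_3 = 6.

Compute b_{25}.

b_4 = -2·6 + 3·-1 + -3·-4 + 1·-4 = -7
b_5 = -2·-7 + 3·6 + -3·-1 + 1·-4 = 31
b_6 = -2·31 + 3·-7 + -3·6 + 1·-1 = -102
b_7 = -2·-102 + 3·31 + -3·-7 + 1·6 = 324
b_8 = -2·324 + 3·-102 + -3·31 + 1·-7 = -1054
b_9 = -2·-1054 + 3·324 + -3·-102 + 1·31 = 3417
b_10 = -2·3417 + 3·-1054 + -3·324 + 1·-102 = -11070
b_11 = -2·-11070 + 3·3417 + -3·-1054 + 1·324 = 35877
b_12 = -2·35877 + 3·-11070 + -3·3417 + 1·-1054 = -116269
b_13 = -2·-116269 + 3·35877 + -3·-11070 + 1·3417 = 376796
b_14 = -2·376796 + 3·-116269 + -3·35877 + 1·-11070 = -1221100
b_15 = -2·-1221100 + 3·376796 + -3·-116269 + 1·35877 = 3957272
b_16 = -2·3957272 + 3·-1221100 + -3·376796 + 1·-116269 = -12824501
b_17 = -2·-12824501 + 3·3957272 + -3·-1221100 + 1·376796 = 41560914
b_18 = -2·41560914 + 3·-12824501 + -3·3957272 + 1·-1221100 = -134688247
b_19 = -2·-134688247 + 3·41560914 + -3·-12824501 + 1·3957272 = 436490011
b_20 = -2·436490011 + 3·-134688247 + -3·41560914 + 1·-12824501 = -1414552006
b_21 = -2·-1414552006 + 3·436490011 + -3·-134688247 + 1·41560914 = 4584199700
b_22 = -2·4584199700 + 3·-1414552006 + -3·436490011 + 1·-134688247 = -14856213698
b_23 = -2·-14856213698 + 3·4584199700 + -3·-1414552006 + 1·436490011 = 48145172525
b_24 = -2·48145172525 + 3·-14856213698 + -3·4584199700 + 1·-1414552006 = -156026137250
b_25 = -2·-156026137250 + 3·48145172525 + -3·-14856213698 + 1·4584199700 = 505640632869

505640632869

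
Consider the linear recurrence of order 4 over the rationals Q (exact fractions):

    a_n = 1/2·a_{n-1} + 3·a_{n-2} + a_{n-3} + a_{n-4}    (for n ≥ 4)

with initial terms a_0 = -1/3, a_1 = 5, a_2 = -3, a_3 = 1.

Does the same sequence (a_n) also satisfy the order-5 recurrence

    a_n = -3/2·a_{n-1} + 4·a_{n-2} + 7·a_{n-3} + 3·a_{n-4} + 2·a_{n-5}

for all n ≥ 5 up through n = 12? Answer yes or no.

yes

Terms a_0..a_12: -1/3, 5, -3, 1, -23/6, 37/12, -287/24, 7/16, -1165/32, -1649/64, -51311/384, -138299/768, -849527/1536
n=5: candidate gives 37/12, actual a_5 = 37/12 ✓
n=6: candidate gives -287/24, actual a_6 = -287/24 ✓
n=7: candidate gives 7/16, actual a_7 = 7/16 ✓
n=8: candidate gives -1165/32, actual a_8 = -1165/32 ✓
n=9: candidate gives -1649/64, actual a_9 = -1649/64 ✓
n=10: candidate gives -51311/384, actual a_10 = -51311/384 ✓
n=11: candidate gives -138299/768, actual a_11 = -138299/768 ✓
n=12: candidate gives -849527/1536, actual a_12 = -849527/1536 ✓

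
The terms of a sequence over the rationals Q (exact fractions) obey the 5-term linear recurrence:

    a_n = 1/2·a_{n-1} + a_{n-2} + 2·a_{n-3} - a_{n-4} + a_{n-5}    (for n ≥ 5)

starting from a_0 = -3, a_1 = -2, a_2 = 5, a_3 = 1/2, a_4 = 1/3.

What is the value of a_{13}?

a_5 = 1/2·1/3 + 1·1/2 + 2·5 + -1·-2 + 1·-3 = 29/3
a_6 = 1/2·29/3 + 1·1/3 + 2·1/2 + -1·5 + 1·-2 = -5/6
a_7 = 1/2·-5/6 + 1·29/3 + 2·1/3 + -1·1/2 + 1·5 = 173/12
a_8 = 1/2·173/12 + 1·-5/6 + 2·29/3 + -1·1/3 + 1·1/2 = 207/8
a_9 = 1/2·207/8 + 1·173/12 + 2·-5/6 + -1·29/3 + 1·1/3 = 785/48
a_10 = 1/2·785/48 + 1·207/8 + 2·173/12 + -1·-5/6 + 1·29/3 = 7045/96
a_11 = 1/2·7045/96 + 1·785/48 + 2·207/8 + -1·173/12 + 1·-5/6 = 5731/64
a_12 = 1/2·5731/64 + 1·7045/96 + 2·785/48 + -1·207/8 + 1·173/12 = 53533/384
a_13 = 1/2·53533/384 + 1·5731/64 + 2·7045/96 + -1·785/48 + 1·207/8 = 80779/256

80779/256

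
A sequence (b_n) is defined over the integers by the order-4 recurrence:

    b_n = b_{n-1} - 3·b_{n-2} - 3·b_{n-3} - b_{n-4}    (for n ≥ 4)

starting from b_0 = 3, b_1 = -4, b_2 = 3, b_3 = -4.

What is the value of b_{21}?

-839780

b_4 = 1·-4 + -3·3 + -3·-4 + -1·3 = -4
b_5 = 1·-4 + -3·-4 + -3·3 + -1·-4 = 3
b_6 = 1·3 + -3·-4 + -3·-4 + -1·3 = 24
b_7 = 1·24 + -3·3 + -3·-4 + -1·-4 = 31
b_8 = 1·31 + -3·24 + -3·3 + -1·-4 = -46
b_9 = 1·-46 + -3·31 + -3·24 + -1·3 = -214
b_10 = 1·-214 + -3·-46 + -3·31 + -1·24 = -193
b_11 = 1·-193 + -3·-214 + -3·-46 + -1·31 = 556
b_12 = 1·556 + -3·-193 + -3·-214 + -1·-46 = 1823
b_13 = 1·1823 + -3·556 + -3·-193 + -1·-214 = 948
b_14 = 1·948 + -3·1823 + -3·556 + -1·-193 = -5996
b_15 = 1·-5996 + -3·948 + -3·1823 + -1·556 = -14865
b_16 = 1·-14865 + -3·-5996 + -3·948 + -1·1823 = -1544
b_17 = 1·-1544 + -3·-14865 + -3·-5996 + -1·948 = 60091
b_18 = 1·60091 + -3·-1544 + -3·-14865 + -1·-5996 = 115314
b_19 = 1·115314 + -3·60091 + -3·-1544 + -1·-14865 = -45462
b_20 = 1·-45462 + -3·115314 + -3·60091 + -1·-1544 = -570133
b_21 = 1·-570133 + -3·-45462 + -3·115314 + -1·60091 = -839780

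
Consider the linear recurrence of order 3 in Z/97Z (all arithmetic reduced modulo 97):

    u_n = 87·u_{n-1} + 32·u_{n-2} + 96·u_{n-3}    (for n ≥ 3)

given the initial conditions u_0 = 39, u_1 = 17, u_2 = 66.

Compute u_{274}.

20

u_3 = 87·66 + 32·17 + 96·39 = 39
u_4 = 87·39 + 32·66 + 96·17 = 56
u_5 = 87·56 + 32·39 + 96·66 = 40
u_6 = 87·40 + 32·56 + 96·39 = 92
u_7 = 87·92 + 32·40 + 96·56 = 13
u_8 = 87·13 + 32·92 + 96·40 = 58
u_9 = 87·58 + 32·13 + 96·92 = 35
u_10 = 87·35 + 32·58 + 96·13 = 38
u_11 = 87·38 + 32·35 + 96·58 = 3
u_12 = 87·3 + 32·38 + 96·35 = 84
u_13 = 87·84 + 32·3 + 96·38 = 91
u_14 = 87·91 + 32·84 + 96·3 = 29
u_15 = 87·29 + 32·91 + 96·84 = 16
u_16 = 87·16 + 32·29 + 96·91 = 95
u_17 = 87·95 + 32·16 + 96·29 = 18
u_18 = 87·18 + 32·95 + 96·16 = 31
u_19 = 87·31 + 32·18 + 96·95 = 74
u_20 = 87·74 + 32·31 + 96·18 = 40
u_21 = 87·40 + 32·74 + 96·31 = 94
u_22 = 87·94 + 32·40 + 96·74 = 72
u_23 = 87·72 + 32·94 + 96·40 = 17
u_24 = 87·17 + 32·72 + 96·94 = 3
u_25 = 87·3 + 32·17 + 96·72 = 54
u_26 = 87·54 + 32·3 + 96·17 = 24
u_27 = 87·24 + 32·54 + 96·3 = 30
u_28 = 87·30 + 32·24 + 96·54 = 26
u_29 = 87·26 + 32·30 + 96·24 = 94
u_30 = 87·94 + 32·26 + 96·30 = 56
u_31 = 87·56 + 32·94 + 96·26 = 94
u_32 = 87·94 + 32·56 + 96·94 = 79
u_33 = 87·79 + 32·94 + 96·56 = 28
u_34 = 87·28 + 32·79 + 96·94 = 20
u_35 = 87·20 + 32·28 + 96·79 = 35
u_36 = 87·35 + 32·20 + 96·28 = 68
u_37 = 87·68 + 32·35 + 96·20 = 32
u_38 = 87·32 + 32·68 + 96·35 = 75
u_39 = 87·75 + 32·32 + 96·68 = 12
u_40 = 87·12 + 32·75 + 96·32 = 17
u_41 = 87·17 + 32·12 + 96·75 = 42
u_42 = 87·42 + 32·17 + 96·12 = 15
u_43 = 87·15 + 32·42 + 96·17 = 13
u_44 = 87·13 + 32·15 + 96·42 = 17
u_45 = 87·17 + 32·13 + 96·15 = 37
u_46 = 87·37 + 32·17 + 96·13 = 64
u_47 = 87·64 + 32·37 + 96·17 = 42
u_48 = 87·42 + 32·64 + 96·37 = 39
u_49 = 87·39 + 32·42 + 96·64 = 17
u_50 = 87·17 + 32·39 + 96·42 = 66
(u_48, u_49, u_50) = (39, 17, 66) = (u_0, u_1, u_2), so the sequence has period 48.
274 ≡ 34 (mod 48), hence u_274 = u_34 = 20.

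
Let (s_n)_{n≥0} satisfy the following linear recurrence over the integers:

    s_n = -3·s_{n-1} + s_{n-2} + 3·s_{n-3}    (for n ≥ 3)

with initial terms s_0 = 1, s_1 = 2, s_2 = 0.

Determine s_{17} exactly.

s_3 = -3·0 + 1·2 + 3·1 = 5
s_4 = -3·5 + 1·0 + 3·2 = -9
s_5 = -3·-9 + 1·5 + 3·0 = 32
s_6 = -3·32 + 1·-9 + 3·5 = -90
s_7 = -3·-90 + 1·32 + 3·-9 = 275
s_8 = -3·275 + 1·-90 + 3·32 = -819
s_9 = -3·-819 + 1·275 + 3·-90 = 2462
s_10 = -3·2462 + 1·-819 + 3·275 = -7380
s_11 = -3·-7380 + 1·2462 + 3·-819 = 22145
s_12 = -3·22145 + 1·-7380 + 3·2462 = -66429
s_13 = -3·-66429 + 1·22145 + 3·-7380 = 199292
s_14 = -3·199292 + 1·-66429 + 3·22145 = -597870
s_15 = -3·-597870 + 1·199292 + 3·-66429 = 1793615
s_16 = -3·1793615 + 1·-597870 + 3·199292 = -5380839
s_17 = -3·-5380839 + 1·1793615 + 3·-597870 = 16142522

16142522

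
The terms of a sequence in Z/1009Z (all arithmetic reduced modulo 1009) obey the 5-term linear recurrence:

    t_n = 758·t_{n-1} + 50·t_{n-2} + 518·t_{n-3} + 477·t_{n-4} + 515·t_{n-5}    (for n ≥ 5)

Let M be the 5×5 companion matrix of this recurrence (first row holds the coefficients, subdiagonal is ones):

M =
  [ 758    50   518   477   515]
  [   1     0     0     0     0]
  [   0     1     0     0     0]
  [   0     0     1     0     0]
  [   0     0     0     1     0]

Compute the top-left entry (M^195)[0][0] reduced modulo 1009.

(M^195)[0][0] is the top entry after applying M 195 times to the unit state (1, 0, 0, 0, 0). Equivalently it is h_{199} for the auxiliary sequence (h_n) obeying the same recurrence with h_4 = 1 and h_i = 0 for 0 ≤ i < 4:
h_5 = 758·1 + 50·0 + 518·0 + 477·0 + 515·0 = 758
h_6 = 758·758 + 50·1 + 518·0 + 477·0 + 515·0 = 493
h_7 = 758·493 + 50·758 + 518·1 + 477·0 + 515·0 = 440
h_8 = 758·440 + 50·493 + 518·758 + 477·1 + 515·0 = 595
h_9 = 758·595 + 50·440 + 518·493 + 477·758 + 515·1 = 745
h_10 = 758·745 + 50·595 + 518·440 + 477·493 + 515·758 = 1005
Continuing the recurrence:
  h_11 = 12;  h_12 = 148;  h_13 = 617;  h_14 = 374;  h_15 = 151;  h_16 = 824
  h_17 = 738;  h_18 = 499;  h_19 = 747;  h_20 = 394;  h_21 = 648;  h_22 = 405
  h_23 = 472;  h_24 = 867;  h_25 = 72;  h_26 = 578;  h_27 = 741;  h_28 = 56
  h_29 = 83;  h_30 = 543;  h_31 = 105;  h_32 = 84;  h_33 = 901;  h_34 = 1007
  h_35 = 59;  h_36 = 83;  h_37 = 68;  h_38 = 421;  h_39 = 124;  h_40 = 280
  h_41 = 136;  h_42 = 440;  h_43 = 537;  h_44 = 704;  h_45 = 582;  h_46 = 217
  h_47 = 728;  h_48 = 346;  h_49 = 879;  h_50 = 875;  h_51 = 442;  h_52 = 821
  h_53 = 21;  h_54 = 679;  h_55 = 177;  h_56 = 122;  h_57 = 987;  h_58 = 100
  h_59 = 916;  h_60 = 820;  h_61 = 620;  h_62 = 710;  h_63 = 151;  h_64 = 100
  h_65 = 748;  h_66 = 508;  h_67 = 814;  h_68 = 36;  h_69 = 840;  h_70 = 660
  h_71 = 26;  h_72 = 975;  h_73 = 58;  h_74 = 997;  h_75 = 569;  h_76 = 841
  h_77 = 901;  h_78 = 590;  h_79 = 503;  h_80 = 671;  h_81 = 97;  h_82 = 148
  h_83 = 402;  h_84 = 77;  h_85 = 86;  h_86 = 279;  h_87 = 980;  h_88 = 782
  h_89 = 224;  h_90 = 940;  h_91 = 425;  h_92 = 746;  h_93 = 95;  h_94 = 235
  h_95 = 937;  h_96 = 926;  h_97 = 401;  h_98 = 761;  h_99 = 869;  h_100 = 419
  h_101 = 727;  h_102 = 477;  h_103 = 714;  h_104 = 880;  h_105 = 908;  h_106 = 858
  h_107 = 339;  h_108 = 789;  h_109 = 420;  h_110 = 725;  h_111 = 713;  h_112 = 205
  h_113 = 807;  h_114 = 564;  h_115 = 44;  h_116 = 134;  h_117 = 536;  h_118 = 423
  h_119 = 805;  h_120 = 692;  h_121 = 700;  h_122 = 987;  h_123 = 889;  h_124 = 145
  h_125 = 819;  h_126 = 735;  h_127 = 229;  h_128 = 215;  h_129 = 389;  h_130 = 949
  h_131 = 995;  h_132 = 744;  h_133 = 61;  h_134 = 696;  h_135 = 602;  h_136 = 634
  h_137 = 9;  h_138 = 402;  h_139 = 769;  h_140 = 231;  h_141 = 882;  h_142 = 470
  h_143 = 105;  h_144 = 684;  h_145 = 206;  h_146 = 932;  h_147 = 44;  h_148 = 954
  h_149 = 843;  h_150 = 908;  h_151 = 164;  h_152 = 438;  h_153 = 777;  h_154 = 138
  h_155 = 14;  h_156 = 21;  h_157 = 199;  h_158 = 554;  h_159 = 891;  h_160 = 43
  h_161 = 669;  h_162 = 608;  h_163 = 970;  h_164 = 385;  h_165 = 649;  h_166 = 506
  h_167 = 836;  h_168 = 398;  h_169 = 513;  h_170 = 763;  h_171 = 426;  h_172 = 54
  h_173 = 46;  h_174 = 480;  h_175 = 430;  h_176 = 399;  h_177 = 790;  h_178 = 404
  h_179 = 769;  h_180 = 396;  h_181 = 125;  h_182 = 532;  h_183 = 905;  h_184 = 117
  h_185 = 74;  h_186 = 302;  h_187 = 986;  h_188 = 914;  h_189 = 236;  h_190 = 319
  h_191 = 846;  h_192 = 871;  h_193 = 100;  h_194 = 874;  h_195 = 458;  h_196 = 283
  h_197 = 836
h_198 = 758·836 + 50·283 + 518·458 + 477·874 + 515·100 = 411
h_199 = 758·411 + 50·836 + 518·283 + 477·458 + 515·874 = 86

86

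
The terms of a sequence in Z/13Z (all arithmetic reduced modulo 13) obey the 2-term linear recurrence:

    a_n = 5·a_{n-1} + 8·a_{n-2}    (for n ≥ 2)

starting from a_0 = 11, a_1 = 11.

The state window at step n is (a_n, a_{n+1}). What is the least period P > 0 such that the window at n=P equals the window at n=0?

n=0: window = (11, 11)
n=1: window = (11, 0)
n=2: window = (0, 10)
n=3: window = (10, 11)
n=4: window = (11, 5)
n=5: window = (5, 9)
n=6: window = (9, 7)
n=7: window = (7, 3)
n=8: window = (3, 6)
n=9: window = (6, 2)
n=10: window = (2, 6)
n=11: window = (6, 7)
n=12: window = (7, 5)
n=13: window = (5, 3)
n=14: window = (3, 3)
n=15: window = (3, 0)
n=16: window = (0, 11)
n=17: window = (11, 3)
n=18: window = (3, 12)
n=19: window = (12, 6)
n=20: window = (6, 9)
n=21: window = (9, 2)
n=22: window = (2, 4)
n=23: window = (4, 10)
n=24: window = (10, 4)
n=25: window = (4, 9)
n=26: window = (9, 12)
n=27: window = (12, 2)
n=28: window = (2, 2)
n=29: window = (2, 0)
n=30: window = (0, 3)
n=31: window = (3, 2)
n=32: window = (2, 8)
n=33: window = (8, 4)
n=34: window = (4, 6)
n=35: window = (6, 10)
n=36: window = (10, 7)
n=37: window = (7, 11)
n=38: window = (11, 7)
n=39: window = (7, 6)
n=40: window = (6, 8)
…
n=54: window = (4, 1)
n=55: window = (1, 11)
n=56: window = (11, 11)
window at n=56 equals window at n=0 → period = 56

56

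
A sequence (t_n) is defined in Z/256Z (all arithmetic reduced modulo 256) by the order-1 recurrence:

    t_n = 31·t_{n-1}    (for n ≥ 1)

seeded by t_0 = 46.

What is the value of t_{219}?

t_1 = 31·46 = 146
t_2 = 31·146 = 174
t_3 = 31·174 = 18
t_4 = 31·18 = 46
(t_4) = (46) = (t_0), so the sequence has period 4.
219 ≡ 3 (mod 4), hence t_219 = t_3 = 18.

18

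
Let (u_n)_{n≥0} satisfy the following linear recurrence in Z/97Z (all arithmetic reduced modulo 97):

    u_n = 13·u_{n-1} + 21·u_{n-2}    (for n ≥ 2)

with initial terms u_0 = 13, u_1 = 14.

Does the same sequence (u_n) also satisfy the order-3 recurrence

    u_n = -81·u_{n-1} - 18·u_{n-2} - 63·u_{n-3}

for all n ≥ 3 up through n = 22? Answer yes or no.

Terms u_0..u_22: 13, 14, 67, 1, 62, 51, 25, 38, 49, 77, 90, 71, 0, 36, 80, 50, 2, 9, 62, 25, 75, 45, 26
n=3: candidate gives 1, actual u_3 = 1 ✓
n=4: candidate gives 62, actual u_4 = 62 ✓
n=5: candidate gives 51, actual u_5 = 51 ✓
n=6: candidate gives 25, actual u_6 = 25 ✓
n=7: candidate gives 38, actual u_7 = 38 ✓
n=8: candidate gives 49, actual u_8 = 49 ✓
n=9: candidate gives 77, actual u_9 = 77 ✓
n=10: candidate gives 90, actual u_10 = 90 ✓
n=11: candidate gives 71, actual u_11 = 71 ✓
n=12: candidate gives 0, actual u_12 = 0 ✓
n=13: candidate gives 36, actual u_13 = 36 ✓
n=14: candidate gives 80, actual u_14 = 80 ✓
n=15: candidate gives 50, actual u_15 = 50 ✓
n=16: candidate gives 2, actual u_16 = 2 ✓
n=17: candidate gives 9, actual u_17 = 9 ✓
n=18: candidate gives 62, actual u_18 = 62 ✓
n=19: candidate gives 25, actual u_19 = 25 ✓
n=20: candidate gives 75, actual u_20 = 75 ✓
n=21: candidate gives 45, actual u_21 = 45 ✓
n=22: candidate gives 26, actual u_22 = 26 ✓

yes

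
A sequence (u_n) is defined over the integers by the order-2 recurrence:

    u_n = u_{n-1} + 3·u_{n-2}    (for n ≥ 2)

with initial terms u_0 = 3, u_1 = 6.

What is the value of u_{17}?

u_2 = 1·6 + 3·3 = 15
u_3 = 1·15 + 3·6 = 33
u_4 = 1·33 + 3·15 = 78
u_5 = 1·78 + 3·33 = 177
u_6 = 1·177 + 3·78 = 411
u_7 = 1·411 + 3·177 = 942
u_8 = 1·942 + 3·411 = 2175
u_9 = 1·2175 + 3·942 = 5001
u_10 = 1·5001 + 3·2175 = 11526
u_11 = 1·11526 + 3·5001 = 26529
u_12 = 1·26529 + 3·11526 = 61107
u_13 = 1·61107 + 3·26529 = 140694
u_14 = 1·140694 + 3·61107 = 324015
u_15 = 1·324015 + 3·140694 = 746097
u_16 = 1·746097 + 3·324015 = 1718142
u_17 = 1·1718142 + 3·746097 = 3956433

3956433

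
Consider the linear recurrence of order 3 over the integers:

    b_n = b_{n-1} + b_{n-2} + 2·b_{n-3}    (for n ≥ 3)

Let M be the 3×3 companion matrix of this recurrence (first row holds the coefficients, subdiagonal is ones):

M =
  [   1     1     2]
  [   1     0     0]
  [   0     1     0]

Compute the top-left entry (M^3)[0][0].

(M^3)[0][0] is the top entry after applying M 3 times to the unit state (1, 0, 0). Equivalently it is h_{5} for the auxiliary sequence (h_n) obeying the same recurrence with h_2 = 1 and h_i = 0 for 0 ≤ i < 2:
h_3 = 1·1 + 1·0 + 2·0 = 1
h_4 = 1·1 + 1·1 + 2·0 = 2
h_5 = 1·2 + 1·1 + 2·1 = 5

5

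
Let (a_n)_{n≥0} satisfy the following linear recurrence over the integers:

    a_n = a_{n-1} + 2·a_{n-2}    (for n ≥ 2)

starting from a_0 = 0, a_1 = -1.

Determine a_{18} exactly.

-87381

a_2 = 1·-1 + 2·0 = -1
a_3 = 1·-1 + 2·-1 = -3
a_4 = 1·-3 + 2·-1 = -5
a_5 = 1·-5 + 2·-3 = -11
a_6 = 1·-11 + 2·-5 = -21
a_7 = 1·-21 + 2·-11 = -43
a_8 = 1·-43 + 2·-21 = -85
a_9 = 1·-85 + 2·-43 = -171
a_10 = 1·-171 + 2·-85 = -341
a_11 = 1·-341 + 2·-171 = -683
a_12 = 1·-683 + 2·-341 = -1365
a_13 = 1·-1365 + 2·-683 = -2731
a_14 = 1·-2731 + 2·-1365 = -5461
a_15 = 1·-5461 + 2·-2731 = -10923
a_16 = 1·-10923 + 2·-5461 = -21845
a_17 = 1·-21845 + 2·-10923 = -43691
a_18 = 1·-43691 + 2·-21845 = -87381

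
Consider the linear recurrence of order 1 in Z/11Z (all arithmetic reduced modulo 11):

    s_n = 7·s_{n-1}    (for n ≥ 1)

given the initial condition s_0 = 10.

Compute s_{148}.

s_1 = 7·10 = 4
s_2 = 7·4 = 6
s_3 = 7·6 = 9
s_4 = 7·9 = 8
s_5 = 7·8 = 1
s_6 = 7·1 = 7
s_7 = 7·7 = 5
s_8 = 7·5 = 2
s_9 = 7·2 = 3
s_10 = 7·3 = 10
(s_10) = (10) = (s_0), so the sequence has period 10.
148 ≡ 8 (mod 10), hence s_148 = s_8 = 2.

2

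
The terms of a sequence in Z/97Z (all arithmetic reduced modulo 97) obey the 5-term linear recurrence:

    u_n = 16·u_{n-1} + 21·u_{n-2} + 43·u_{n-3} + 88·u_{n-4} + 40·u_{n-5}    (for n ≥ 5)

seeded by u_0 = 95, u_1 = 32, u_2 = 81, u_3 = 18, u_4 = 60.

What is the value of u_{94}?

40

u_5 = 16·60 + 21·18 + 43·81 + 88·32 + 40·95 = 88
u_6 = 16·88 + 21·60 + 43·18 + 88·81 + 40·32 = 16
u_7 = 16·16 + 21·88 + 43·60 + 88·18 + 40·81 = 2
u_8 = 16·2 + 21·16 + 43·88 + 88·60 + 40·18 = 64
u_9 = 16·64 + 21·2 + 43·16 + 88·88 + 40·60 = 64
u_10 = 16·64 + 21·64 + 43·2 + 88·16 + 40·88 = 10
u_11 = 16·10 + 21·64 + 43·64 + 88·2 + 40·16 = 28
u_12 = 16·28 + 21·10 + 43·64 + 88·64 + 40·2 = 4
u_13 = 16·4 + 21·28 + 43·10 + 88·64 + 40·64 = 59
u_14 = 16·59 + 21·4 + 43·28 + 88·10 + 40·64 = 46
u_15 = 16·46 + 21·59 + 43·4 + 88·28 + 40·10 = 64
u_16 = 16·64 + 21·46 + 43·59 + 88·4 + 40·28 = 82
u_17 = 16·82 + 21·64 + 43·46 + 88·59 + 40·4 = 92
u_18 = 16·92 + 21·82 + 43·64 + 88·46 + 40·59 = 35
u_19 = 16·35 + 21·92 + 43·82 + 88·64 + 40·46 = 7
u_20 = 16·7 + 21·35 + 43·92 + 88·82 + 40·64 = 29
u_21 = 16·29 + 21·7 + 43·35 + 88·92 + 40·82 = 9
u_22 = 16·9 + 21·29 + 43·7 + 88·35 + 40·92 = 54
u_23 = 16·54 + 21·9 + 43·29 + 88·7 + 40·35 = 48
u_24 = 16·48 + 21·54 + 43·9 + 88·29 + 40·7 = 77
u_25 = 16·77 + 21·48 + 43·54 + 88·9 + 40·29 = 15
u_26 = 16·15 + 21·77 + 43·48 + 88·54 + 40·9 = 12
u_27 = 16·12 + 21·15 + 43·77 + 88·48 + 40·54 = 17
u_28 = 16·17 + 21·12 + 43·15 + 88·77 + 40·48 = 68
u_29 = 16·68 + 21·17 + 43·12 + 88·15 + 40·77 = 56
u_30 = 16·56 + 21·68 + 43·17 + 88·12 + 40·15 = 55
u_31 = 16·55 + 21·56 + 43·68 + 88·17 + 40·12 = 69
u_32 = 16·69 + 21·55 + 43·56 + 88·68 + 40·17 = 79
u_33 = 16·79 + 21·69 + 43·55 + 88·56 + 40·68 = 19
u_34 = 16·19 + 21·79 + 43·69 + 88·55 + 40·56 = 79
u_35 = 16·79 + 21·19 + 43·79 + 88·69 + 40·55 = 43
u_36 = 16·43 + 21·79 + 43·19 + 88·79 + 40·69 = 72
u_37 = 16·72 + 21·43 + 43·79 + 88·19 + 40·79 = 2
u_38 = 16·2 + 21·72 + 43·43 + 88·79 + 40·19 = 47
u_39 = 16·47 + 21·2 + 43·72 + 88·43 + 40·79 = 67
u_40 = 16·67 + 21·47 + 43·2 + 88·72 + 40·43 = 16
u_41 = 16·16 + 21·67 + 43·47 + 88·2 + 40·72 = 47
u_42 = 16·47 + 21·16 + 43·67 + 88·47 + 40·2 = 37
u_43 = 16·37 + 21·47 + 43·16 + 88·67 + 40·47 = 52
u_44 = 16·52 + 21·37 + 43·47 + 88·16 + 40·67 = 55
u_45 = 16·55 + 21·52 + 43·37 + 88·47 + 40·16 = 94
u_46 = 16·94 + 21·55 + 43·52 + 88·37 + 40·47 = 40
u_47 = 16·40 + 21·94 + 43·55 + 88·52 + 40·37 = 74
u_48 = 16·74 + 21·40 + 43·94 + 88·55 + 40·52 = 85
u_49 = 16·85 + 21·74 + 43·40 + 88·94 + 40·55 = 71
u_50 = 16·71 + 21·85 + 43·74 + 88·40 + 40·94 = 94
u_51 = 16·94 + 21·71 + 43·85 + 88·74 + 40·40 = 18
u_52 = 16·18 + 21·94 + 43·71 + 88·85 + 40·74 = 41
u_53 = 16·41 + 21·18 + 43·94 + 88·71 + 40·85 = 77
u_54 = 16·77 + 21·41 + 43·18 + 88·94 + 40·71 = 11
u_55 = 16·11 + 21·77 + 43·41 + 88·18 + 40·94 = 73
u_56 = 16·73 + 21·11 + 43·77 + 88·41 + 40·18 = 17
u_57 = 16·17 + 21·73 + 43·11 + 88·77 + 40·41 = 24
u_58 = 16·24 + 21·17 + 43·73 + 88·11 + 40·77 = 71
u_59 = 16·71 + 21·24 + 43·17 + 88·73 + 40·11 = 20
u_60 = 16·20 + 21·71 + 43·24 + 88·17 + 40·73 = 81
u_61 = 16·81 + 21·20 + 43·71 + 88·24 + 40·17 = 92
u_62 = 16·92 + 21·81 + 43·20 + 88·71 + 40·24 = 86
u_63 = 16·86 + 21·92 + 43·81 + 88·20 + 40·71 = 42
u_64 = 16·42 + 21·86 + 43·92 + 88·81 + 40·20 = 6
u_65 = 16·6 + 21·42 + 43·86 + 88·92 + 40·81 = 7
u_66 = 16·7 + 21·6 + 43·42 + 88·86 + 40·92 = 3
u_67 = 16·3 + 21·7 + 43·6 + 88·42 + 40·86 = 23
u_68 = 16·23 + 21·3 + 43·7 + 88·6 + 40·42 = 30
u_69 = 16·30 + 21·23 + 43·3 + 88·7 + 40·6 = 8
u_70 = 16·8 + 21·30 + 43·23 + 88·3 + 40·7 = 60
u_71 = 16·60 + 21·8 + 43·30 + 88·23 + 40·3 = 3
u_72 = 16·3 + 21·60 + 43·8 + 88·30 + 40·23 = 71
u_73 = 16·71 + 21·3 + 43·60 + 88·8 + 40·30 = 57
u_74 = 16·57 + 21·71 + 43·3 + 88·60 + 40·8 = 81
u_75 = 16·81 + 21·57 + 43·71 + 88·3 + 40·60 = 62
u_76 = 16·62 + 21·81 + 43·57 + 88·71 + 40·3 = 66
u_77 = 16·66 + 21·62 + 43·81 + 88·57 + 40·71 = 20
u_78 = 16·20 + 21·66 + 43·62 + 88·81 + 40·57 = 6
u_79 = 16·6 + 21·20 + 43·66 + 88·62 + 40·81 = 22
u_80 = 16·22 + 21·6 + 43·20 + 88·66 + 40·62 = 23
u_81 = 16·23 + 21·22 + 43·6 + 88·20 + 40·66 = 56
u_82 = 16·56 + 21·23 + 43·22 + 88·6 + 40·20 = 64
u_83 = 16·64 + 21·56 + 43·23 + 88·22 + 40·6 = 30
u_84 = 16·30 + 21·64 + 43·56 + 88·23 + 40·22 = 55
u_85 = 16·55 + 21·30 + 43·64 + 88·56 + 40·23 = 22
u_86 = 16·22 + 21·55 + 43·30 + 88·64 + 40·56 = 96
u_87 = 16·96 + 21·22 + 43·55 + 88·30 + 40·64 = 57
u_88 = 16·57 + 21·96 + 43·22 + 88·55 + 40·30 = 20
u_89 = 16·20 + 21·57 + 43·96 + 88·22 + 40·55 = 81
u_90 = 16·81 + 21·20 + 43·57 + 88·96 + 40·22 = 12
u_91 = 16·12 + 21·81 + 43·20 + 88·57 + 40·96 = 66
u_92 = 16·66 + 21·12 + 43·81 + 88·20 + 40·57 = 4
u_93 = 16·4 + 21·66 + 43·12 + 88·81 + 40·20 = 0
u_94 = 16·0 + 21·4 + 43·66 + 88·12 + 40·81 = 40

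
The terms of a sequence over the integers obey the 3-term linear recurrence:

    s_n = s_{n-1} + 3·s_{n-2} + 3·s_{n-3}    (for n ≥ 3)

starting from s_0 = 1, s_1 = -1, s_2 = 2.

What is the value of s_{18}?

3767546

s_3 = 1·2 + 3·-1 + 3·1 = 2
s_4 = 1·2 + 3·2 + 3·-1 = 5
s_5 = 1·5 + 3·2 + 3·2 = 17
s_6 = 1·17 + 3·5 + 3·2 = 38
s_7 = 1·38 + 3·17 + 3·5 = 104
s_8 = 1·104 + 3·38 + 3·17 = 269
s_9 = 1·269 + 3·104 + 3·38 = 695
s_10 = 1·695 + 3·269 + 3·104 = 1814
s_11 = 1·1814 + 3·695 + 3·269 = 4706
s_12 = 1·4706 + 3·1814 + 3·695 = 12233
s_13 = 1·12233 + 3·4706 + 3·1814 = 31793
s_14 = 1·31793 + 3·12233 + 3·4706 = 82610
s_15 = 1·82610 + 3·31793 + 3·12233 = 214688
s_16 = 1·214688 + 3·82610 + 3·31793 = 557897
s_17 = 1·557897 + 3·214688 + 3·82610 = 1449791
s_18 = 1·1449791 + 3·557897 + 3·214688 = 3767546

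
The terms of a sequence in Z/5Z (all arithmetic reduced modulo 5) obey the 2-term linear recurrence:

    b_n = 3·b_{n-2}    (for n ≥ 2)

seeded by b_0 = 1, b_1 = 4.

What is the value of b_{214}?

b_2 = 0·4 + 3·1 = 3
b_3 = 0·3 + 3·4 = 2
b_4 = 0·2 + 3·3 = 4
b_5 = 0·4 + 3·2 = 1
b_6 = 0·1 + 3·4 = 2
b_7 = 0·2 + 3·1 = 3
b_8 = 0·3 + 3·2 = 1
b_9 = 0·1 + 3·3 = 4
(b_8, b_9) = (1, 4) = (b_0, b_1), so the sequence has period 8.
214 ≡ 6 (mod 8), hence b_214 = b_6 = 2.

2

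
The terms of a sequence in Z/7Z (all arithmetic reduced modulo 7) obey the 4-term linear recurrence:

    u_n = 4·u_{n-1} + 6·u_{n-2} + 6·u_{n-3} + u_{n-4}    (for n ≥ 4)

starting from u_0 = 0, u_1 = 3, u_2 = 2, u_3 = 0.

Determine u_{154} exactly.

0

u_4 = 4·0 + 6·2 + 6·3 + 1·0 = 2
u_5 = 4·2 + 6·0 + 6·2 + 1·3 = 2
u_6 = 4·2 + 6·2 + 6·0 + 1·2 = 1
u_7 = 4·1 + 6·2 + 6·2 + 1·0 = 0
u_8 = 4·0 + 6·1 + 6·2 + 1·2 = 6
u_9 = 4·6 + 6·0 + 6·1 + 1·2 = 4
Continuing the recurrence:
  u_10 = 4;  u_11 = 6;  u_12 = 1;  u_13 = 5;  u_14 = 3;  u_15 = 5
  u_16 = 6;  u_17 = 0;  u_18 = 6;  u_19 = 2;  u_20 = 1;  u_21 = 3
  u_22 = 1;  u_23 = 2;  u_24 = 5;  u_25 = 6;  u_26 = 4;  u_27 = 0
  u_28 = 2;  u_29 = 3;  u_30 = 0;  u_31 = 2;  u_32 = 0;  u_33 = 1
  u_34 = 2;  u_35 = 2;  u_36 = 5;  u_37 = 3;  u_38 = 0;  u_39 = 1
  u_40 = 6;  u_41 = 5;  u_42 = 6;  u_43 = 0;  u_44 = 2;  u_45 = 0
  u_46 = 4;  u_47 = 0;  u_48 = 5;  u_49 = 2;  u_50 = 0;  u_51 = 0
  u_52 = 3;  u_53 = 0;  u_54 = 4;  u_55 = 6;  u_56 = 2;  u_57 = 5
  u_58 = 2;  u_59 = 0;  u_60 = 2;  u_61 = 4;  u_62 = 2;  u_63 = 2
  u_64 = 4;  u_65 = 2;  u_66 = 4;  u_67 = 5;  u_68 = 4;  u_69 = 2
  u_70 = 3;  u_71 = 4;  u_72 = 1;  u_73 = 6;  u_74 = 1;  u_75 = 1
  u_76 = 5;  u_77 = 3;  u_78 = 0;  u_79 = 0;  u_80 = 2;  u_81 = 4
  u_82 = 0;  u_83 = 1;  u_84 = 2;  u_85 = 4;  u_86 = 6;  u_87 = 5
  u_88 = 5;  u_89 = 6;  u_90 = 6;  u_91 = 4;  u_92 = 2;  u_93 = 4
  u_94 = 2;  u_95 = 6;  u_96 = 6;  u_97 = 6;  u_98 = 0;  u_99 = 1
  u_100 = 4;  u_101 = 0;  u_102 = 2;  u_103 = 5;  u_104 = 1;  u_105 = 4
  u_106 = 5;  u_107 = 6;  u_108 = 2;  u_109 = 1;  u_110 = 1;  u_111 = 0
  u_112 = 0;  u_113 = 0;  u_114 = 1;  u_115 = 4;  u_116 = 1;  u_117 = 6
  u_118 = 6;  u_119 = 0;  u_120 = 3;  u_121 = 5;  u_122 = 2;  u_123 = 0
  u_124 = 3;  u_125 = 1;  u_126 = 3;  u_127 = 1;  u_128 = 3;  u_129 = 2
  u_130 = 0;  u_131 = 3;  u_132 = 6;  u_133 = 2;  u_134 = 6;  u_135 = 5
  u_136 = 4;  u_137 = 0;  u_138 = 4;  u_139 = 3;  u_140 = 5;  u_141 = 6
  u_142 = 6;  u_143 = 2;  u_144 = 1;  u_145 = 2;  u_146 = 4;  u_147 = 1
  u_148 = 6;  u_149 = 0;  u_150 = 4;  u_151 = 4;  u_152 = 4
u_153 = 4·4 + 6·4 + 6·4 + 1·0 = 1
u_154 = 4·1 + 6·4 + 6·4 + 1·4 = 0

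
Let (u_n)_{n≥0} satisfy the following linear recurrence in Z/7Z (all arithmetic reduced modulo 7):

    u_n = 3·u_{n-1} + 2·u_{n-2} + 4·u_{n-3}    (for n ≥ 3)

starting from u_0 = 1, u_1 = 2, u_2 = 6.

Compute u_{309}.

u_3 = 3·6 + 2·2 + 4·1 = 5
u_4 = 3·5 + 2·6 + 4·2 = 0
u_5 = 3·0 + 2·5 + 4·6 = 6
u_6 = 3·6 + 2·0 + 4·5 = 3
u_7 = 3·3 + 2·6 + 4·0 = 0
u_8 = 3·0 + 2·3 + 4·6 = 2
Continuing the recurrence:
  u_9 = 4;  u_10 = 2;  u_11 = 1;  u_12 = 2;  u_13 = 2;  u_14 = 0
  u_15 = 5;  u_16 = 2;  u_17 = 2;  u_18 = 2;  u_19 = 4;  u_20 = 3
  u_21 = 4;  u_22 = 6;  u_23 = 3;  u_24 = 2;  u_25 = 1;  u_26 = 5
  u_27 = 4;  u_28 = 5;  u_29 = 1;  u_30 = 1;  u_31 = 4;  u_32 = 4
  u_33 = 3;  u_34 = 5;  u_35 = 2;  u_36 = 0;  u_37 = 3;  u_38 = 3
  u_39 = 1;  u_40 = 0;  u_41 = 0;  u_42 = 4;  u_43 = 5;  u_44 = 2
  u_45 = 4;  u_46 = 1;  u_47 = 5;  u_48 = 5;  u_49 = 1;  u_50 = 5
  u_51 = 2;  u_52 = 6;  u_53 = 0;  u_54 = 6;  u_55 = 0;  u_56 = 5
  u_57 = 4;  u_58 = 1;  u_59 = 3;  u_60 = 6;  u_61 = 0;  u_62 = 3
  u_63 = 5;  u_64 = 0;  u_65 = 1;  u_66 = 2;  u_67 = 1;  u_68 = 4
  u_69 = 1;  u_70 = 1;  u_71 = 0;  u_72 = 6;  u_73 = 1;  u_74 = 1
  u_75 = 1;  u_76 = 2;  u_77 = 5;  u_78 = 2;  u_79 = 3;  u_80 = 5
  u_81 = 1;  u_82 = 4;  u_83 = 6;  u_84 = 2;  u_85 = 6;  u_86 = 4
  u_87 = 4;  u_88 = 2;  u_89 = 2;  u_90 = 5;  u_91 = 6;  u_92 = 1
  u_93 = 0;  u_94 = 5;  u_95 = 5;  u_96 = 4;  u_97 = 0;  u_98 = 0
  u_99 = 2;  u_100 = 6;  u_101 = 1;  u_102 = 2;  u_103 = 4;  u_104 = 6
  u_105 = 6;  u_106 = 4;  u_107 = 6;  u_108 = 1;  u_109 = 3;  u_110 = 0
  u_111 = 3;  u_112 = 0;  u_113 = 6;  u_114 = 2;  u_115 = 4;  u_116 = 5
  u_117 = 3;  u_118 = 0;  u_119 = 5;  u_120 = 6;  u_121 = 0;  u_122 = 4
  u_123 = 1;  u_124 = 4;  u_125 = 2;  u_126 = 4;  u_127 = 4;  u_128 = 0
  u_129 = 3;  u_130 = 4;  u_131 = 4;  u_132 = 4;  u_133 = 1;  u_134 = 6
  u_135 = 1;  u_136 = 5;  u_137 = 6;  u_138 = 4;  u_139 = 2;  u_140 = 3
  u_141 = 1;  u_142 = 3;  u_143 = 2;  u_144 = 2;  u_145 = 1;  u_146 = 1
  u_147 = 6;  u_148 = 3;  u_149 = 4;  u_150 = 0;  u_151 = 6;  u_152 = 6
  u_153 = 2;  u_154 = 0;  u_155 = 0;  u_156 = 1;  u_157 = 3;  u_158 = 4
  u_159 = 1;  u_160 = 2;  u_161 = 3;  u_162 = 3;  u_163 = 2;  u_164 = 3
  u_165 = 4;  u_166 = 5;  u_167 = 0;  u_168 = 5;  u_169 = 0;  u_170 = 3
  u_171 = 1;  u_172 = 2;  u_173 = 6;  u_174 = 5;  u_175 = 0;  u_176 = 6
  u_177 = 3;  u_178 = 0;  u_179 = 2;  u_180 = 4;  u_181 = 2;  u_182 = 1
  u_183 = 2;  u_184 = 2;  u_185 = 0;  u_186 = 5;  u_187 = 2;  u_188 = 2
  u_189 = 2;  u_190 = 4;  u_191 = 3;  u_192 = 4;  u_193 = 6;  u_194 = 3
  u_195 = 2;  u_196 = 1;  u_197 = 5;  u_198 = 4;  u_199 = 5;  u_200 = 1
  u_201 = 1;  u_202 = 4;  u_203 = 4;  u_204 = 3;  u_205 = 5;  u_206 = 2
  u_207 = 0;  u_208 = 3;  u_209 = 3;  u_210 = 1;  u_211 = 0;  u_212 = 0
  u_213 = 4;  u_214 = 5;  u_215 = 2;  u_216 = 4;  u_217 = 1;  u_218 = 5
  u_219 = 5;  u_220 = 1;  u_221 = 5;  u_222 = 2;  u_223 = 6;  u_224 = 0
  u_225 = 6;  u_226 = 0;  u_227 = 5;  u_228 = 4;  u_229 = 1;  u_230 = 3
  u_231 = 6;  u_232 = 0;  u_233 = 3;  u_234 = 5;  u_235 = 0;  u_236 = 1
  u_237 = 2;  u_238 = 1;  u_239 = 4;  u_240 = 1;  u_241 = 1;  u_242 = 0
  u_243 = 6;  u_244 = 1;  u_245 = 1;  u_246 = 1;  u_247 = 2;  u_248 = 5
  u_249 = 2;  u_250 = 3;  u_251 = 5;  u_252 = 1;  u_253 = 4;  u_254 = 6
  u_255 = 2;  u_256 = 6;  u_257 = 4;  u_258 = 4;  u_259 = 2;  u_260 = 2
  u_261 = 5;  u_262 = 6;  u_263 = 1;  u_264 = 0;  u_265 = 5;  u_266 = 5
  u_267 = 4;  u_268 = 0;  u_269 = 0;  u_270 = 2;  u_271 = 6;  u_272 = 1
  u_273 = 2;  u_274 = 4;  u_275 = 6;  u_276 = 6;  u_277 = 4;  u_278 = 6
  u_279 = 1;  u_280 = 3;  u_281 = 0;  u_282 = 3;  u_283 = 0;  u_284 = 6
  u_285 = 2;  u_286 = 4;  u_287 = 5;  u_288 = 3;  u_289 = 0;  u_290 = 5
  u_291 = 6;  u_292 = 0;  u_293 = 4;  u_294 = 1;  u_295 = 4;  u_296 = 2
  u_297 = 4;  u_298 = 4;  u_299 = 0;  u_300 = 3;  u_301 = 4;  u_302 = 4
  u_303 = 4;  u_304 = 1;  u_305 = 6;  u_306 = 1;  u_307 = 5
u_308 = 3·5 + 2·1 + 4·6 = 6
u_309 = 3·6 + 2·5 + 4·1 = 4

4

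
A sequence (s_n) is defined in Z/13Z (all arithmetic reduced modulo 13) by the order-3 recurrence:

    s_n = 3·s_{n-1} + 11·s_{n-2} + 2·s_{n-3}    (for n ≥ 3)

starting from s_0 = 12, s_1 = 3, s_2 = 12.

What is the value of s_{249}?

9

s_3 = 3·12 + 11·3 + 2·12 = 2
s_4 = 3·2 + 11·12 + 2·3 = 1
s_5 = 3·1 + 11·2 + 2·12 = 10
s_6 = 3·10 + 11·1 + 2·2 = 6
s_7 = 3·6 + 11·10 + 2·1 = 0
s_8 = 3·0 + 11·6 + 2·10 = 8
Continuing the recurrence:
  s_9 = 10;  s_10 = 1;  s_11 = 12;  s_12 = 2;  s_13 = 10;  s_14 = 11
  s_15 = 4;  s_16 = 10;  s_17 = 5;  s_18 = 3;  s_19 = 6;  s_20 = 9
  s_21 = 8;  s_22 = 5;  s_23 = 4;  s_24 = 5;  s_25 = 4;  s_26 = 10
  s_27 = 6;  s_28 = 6;  s_29 = 0;  s_30 = 0;  s_31 = 12;  s_32 = 10
  s_33 = 6;  s_34 = 9;  s_35 = 9;  s_36 = 8;  s_37 = 11;  s_38 = 9
  s_39 = 8;  s_40 = 2;  s_41 = 8;  s_42 = 10;  s_43 = 5;  s_44 = 11
  s_45 = 4;  s_46 = 0;  s_47 = 1;  s_48 = 11;  s_49 = 5;  s_50 = 8
  s_51 = 10;  s_52 = 11;  s_53 = 3;  s_54 = 7;  s_55 = 11;  s_56 = 12
  s_57 = 2;  s_58 = 4;  s_59 = 6;  s_60 = 1;  s_61 = 12;  s_62 = 7
  s_63 = 12;  s_64 = 7;  s_65 = 11;  s_66 = 4;  s_67 = 4;  s_68 = 0
  s_69 = 0;  s_70 = 8;  s_71 = 11;  s_72 = 4;  s_73 = 6;  s_74 = 6
  s_75 = 1;  s_76 = 3;  s_77 = 6;  s_78 = 1;  s_79 = 10;  s_80 = 1
  s_81 = 11;  s_82 = 12;  s_83 = 3;  s_84 = 7;  s_85 = 0;  s_86 = 5
  s_87 = 3;  s_88 = 12;  s_89 = 1;  s_90 = 11;  s_91 = 3;  s_92 = 2
  s_93 = 9;  s_94 = 3;  s_95 = 8;  s_96 = 10;  s_97 = 7;  s_98 = 4
  s_99 = 5;  s_100 = 8;  s_101 = 9;  s_102 = 8;  s_103 = 9;  s_104 = 3
  s_105 = 7;  s_106 = 7;  s_107 = 0;  s_108 = 0;  s_109 = 1;  s_110 = 3
  s_111 = 7;  s_112 = 4;  s_113 = 4;  s_114 = 5;  s_115 = 2;  s_116 = 4
  s_117 = 5;  s_118 = 11;  s_119 = 5;  s_120 = 3;  s_121 = 8;  s_122 = 2
  s_123 = 9;  s_124 = 0;  s_125 = 12;  s_126 = 2;  s_127 = 8;  s_128 = 5
  s_129 = 3;  s_130 = 2;  s_131 = 10;  s_132 = 6;  s_133 = 2;  s_134 = 1
  s_135 = 11;  s_136 = 9;  s_137 = 7;  s_138 = 12;  s_139 = 1;  s_140 = 6
  s_141 = 1;  s_142 = 6;  s_143 = 2;  s_144 = 9;  s_145 = 9;  s_146 = 0
  s_147 = 0;  s_148 = 5;  s_149 = 2;  s_150 = 9;  s_151 = 7;  s_152 = 7
  s_153 = 12;  s_154 = 10;  s_155 = 7;  s_156 = 12;  s_157 = 3;  s_158 = 12
  s_159 = 2;  s_160 = 1;  s_161 = 10;  s_162 = 6;  s_163 = 0;  s_164 = 8
  s_165 = 10;  s_166 = 1;  s_167 = 12;  s_168 = 2;  s_169 = 10;  s_170 = 11
  s_171 = 4;  s_172 = 10;  s_173 = 5;  s_174 = 3;  s_175 = 6;  s_176 = 9
  s_177 = 8;  s_178 = 5;  s_179 = 4;  s_180 = 5;  s_181 = 4;  s_182 = 10
  s_183 = 6;  s_184 = 6;  s_185 = 0;  s_186 = 0;  s_187 = 12;  s_188 = 10
  s_189 = 6;  s_190 = 9;  s_191 = 9;  s_192 = 8;  s_193 = 11;  s_194 = 9
  s_195 = 8;  s_196 = 2;  s_197 = 8;  s_198 = 10;  s_199 = 5;  s_200 = 11
  s_201 = 4;  s_202 = 0;  s_203 = 1;  s_204 = 11;  s_205 = 5;  s_206 = 8
  s_207 = 10;  s_208 = 11;  s_209 = 3;  s_210 = 7;  s_211 = 11;  s_212 = 12
  s_213 = 2;  s_214 = 4;  s_215 = 6;  s_216 = 1;  s_217 = 12;  s_218 = 7
  s_219 = 12;  s_220 = 7;  s_221 = 11;  s_222 = 4;  s_223 = 4;  s_224 = 0
  s_225 = 0;  s_226 = 8;  s_227 = 11;  s_228 = 4;  s_229 = 6;  s_230 = 6
  s_231 = 1;  s_232 = 3;  s_233 = 6;  s_234 = 1;  s_235 = 10;  s_236 = 1
  s_237 = 11;  s_238 = 12;  s_239 = 3;  s_240 = 7;  s_241 = 0;  s_242 = 5
  s_243 = 3;  s_244 = 12;  s_245 = 1;  s_246 = 11;  s_247 = 3
s_248 = 3·3 + 11·11 + 2·1 = 2
s_249 = 3·2 + 11·3 + 2·11 = 9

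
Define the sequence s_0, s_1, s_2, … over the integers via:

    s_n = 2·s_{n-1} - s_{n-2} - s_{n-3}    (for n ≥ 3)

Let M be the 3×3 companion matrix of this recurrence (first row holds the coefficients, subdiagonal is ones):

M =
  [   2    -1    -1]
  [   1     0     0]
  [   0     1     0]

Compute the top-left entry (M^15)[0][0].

66

(M^15)[0][0] is the top entry after applying M 15 times to the unit state (1, 0, 0). Equivalently it is h_{17} for the auxiliary sequence (h_n) obeying the same recurrence with h_2 = 1 and h_i = 0 for 0 ≤ i < 2:
h_3 = 2·1 + -1·0 + -1·0 = 2
h_4 = 2·2 + -1·1 + -1·0 = 3
h_5 = 2·3 + -1·2 + -1·1 = 3
h_6 = 2·3 + -1·3 + -1·2 = 1
h_7 = 2·1 + -1·3 + -1·3 = -4
h_8 = 2·-4 + -1·1 + -1·3 = -12
h_9 = 2·-12 + -1·-4 + -1·1 = -21
h_10 = 2·-21 + -1·-12 + -1·-4 = -26
h_11 = 2·-26 + -1·-21 + -1·-12 = -19
h_12 = 2·-19 + -1·-26 + -1·-21 = 9
h_13 = 2·9 + -1·-19 + -1·-26 = 63
h_14 = 2·63 + -1·9 + -1·-19 = 136
h_15 = 2·136 + -1·63 + -1·9 = 200
h_16 = 2·200 + -1·136 + -1·63 = 201
h_17 = 2·201 + -1·200 + -1·136 = 66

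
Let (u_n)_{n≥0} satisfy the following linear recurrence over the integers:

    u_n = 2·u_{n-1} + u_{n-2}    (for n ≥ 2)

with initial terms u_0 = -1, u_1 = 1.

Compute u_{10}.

u_2 = 2·1 + 1·-1 = 1
u_3 = 2·1 + 1·1 = 3
u_4 = 2·3 + 1·1 = 7
u_5 = 2·7 + 1·3 = 17
u_6 = 2·17 + 1·7 = 41
u_7 = 2·41 + 1·17 = 99
u_8 = 2·99 + 1·41 = 239
u_9 = 2·239 + 1·99 = 577
u_10 = 2·577 + 1·239 = 1393

1393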